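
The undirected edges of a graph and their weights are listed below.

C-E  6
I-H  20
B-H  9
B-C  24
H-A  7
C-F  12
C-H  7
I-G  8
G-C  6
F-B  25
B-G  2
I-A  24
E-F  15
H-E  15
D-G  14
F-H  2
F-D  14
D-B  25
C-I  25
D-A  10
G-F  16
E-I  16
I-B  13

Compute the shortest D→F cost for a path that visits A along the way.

Shortest D→A: D–A = 10
Shortest A→F: A–H–F = 9
Total via A: 10 + 9 = 19.

19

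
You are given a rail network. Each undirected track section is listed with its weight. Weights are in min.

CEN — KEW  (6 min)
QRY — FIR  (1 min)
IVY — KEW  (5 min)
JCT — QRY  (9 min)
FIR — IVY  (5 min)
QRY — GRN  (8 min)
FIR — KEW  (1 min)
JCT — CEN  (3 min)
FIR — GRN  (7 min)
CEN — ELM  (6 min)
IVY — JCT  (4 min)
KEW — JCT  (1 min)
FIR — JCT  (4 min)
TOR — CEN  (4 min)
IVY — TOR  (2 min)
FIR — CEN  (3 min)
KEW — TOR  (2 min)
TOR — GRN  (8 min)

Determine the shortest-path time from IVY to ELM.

12 min

Running Dijkstra from IVY:
IVY: 0
TOR: 2  (via IVY)
JCT: 4  (via IVY)
KEW: 4  (via TOR)
FIR: 5  (via IVY)
CEN: 6  (via TOR)
QRY: 6  (via FIR)
GRN: 10  (via TOR)
ELM: 12  (via CEN)
Shortest route: IVY–TOR–CEN–ELM = 12 min.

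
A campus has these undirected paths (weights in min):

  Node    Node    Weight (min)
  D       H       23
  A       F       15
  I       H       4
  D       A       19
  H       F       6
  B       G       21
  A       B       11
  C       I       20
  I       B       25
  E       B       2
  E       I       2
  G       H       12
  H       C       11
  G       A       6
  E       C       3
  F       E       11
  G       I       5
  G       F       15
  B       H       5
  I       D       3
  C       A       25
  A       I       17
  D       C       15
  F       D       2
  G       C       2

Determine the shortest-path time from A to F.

Running Dijkstra from A:
A: 0
G: 6  (via A)
C: 8  (via G)
B: 11  (via A)
E: 11  (via C)
I: 11  (via G)
D: 14  (via I)
F: 15  (via A)
Shortest route: A → F = 15 min.

15 min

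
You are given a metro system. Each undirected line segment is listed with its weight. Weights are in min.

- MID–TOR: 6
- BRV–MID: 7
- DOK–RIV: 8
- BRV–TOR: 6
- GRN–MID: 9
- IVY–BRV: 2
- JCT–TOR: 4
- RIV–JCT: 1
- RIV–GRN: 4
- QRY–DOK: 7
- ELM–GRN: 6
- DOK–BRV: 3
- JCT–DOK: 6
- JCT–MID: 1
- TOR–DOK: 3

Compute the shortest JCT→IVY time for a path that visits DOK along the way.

Best JCT to DOK: JCT → DOK costing 6
Shortest DOK→IVY: DOK → BRV → IVY = 5
Total via DOK: 6 + 5 = 11 min.

11 min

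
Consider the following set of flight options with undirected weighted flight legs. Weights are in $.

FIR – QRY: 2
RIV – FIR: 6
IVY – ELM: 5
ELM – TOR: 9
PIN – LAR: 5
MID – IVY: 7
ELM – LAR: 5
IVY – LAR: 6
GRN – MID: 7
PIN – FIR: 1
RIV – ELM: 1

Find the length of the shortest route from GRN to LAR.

$20

Candidate routes:
GRN → MID → IVY → ELM → LAR: 7+7+5+5 = 24
GRN → MID → IVY → LAR: 7+7+6 = 20
Cheapest is GRN → MID → IVY → LAR at $20.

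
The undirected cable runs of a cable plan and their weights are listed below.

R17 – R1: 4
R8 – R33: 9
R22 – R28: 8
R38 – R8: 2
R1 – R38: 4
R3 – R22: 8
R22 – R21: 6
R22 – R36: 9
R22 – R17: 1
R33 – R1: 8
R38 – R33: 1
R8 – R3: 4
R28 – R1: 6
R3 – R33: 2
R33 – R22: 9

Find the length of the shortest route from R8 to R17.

Shortest distances from R8:
R8: 0
R38: 2  (via R8)
R33: 3  (via R38)
R3: 4  (via R8)
R1: 6  (via R38)
R17: 10  (via R1)
Shortest route: R8 → R38 → R1 → R17 = 10.

10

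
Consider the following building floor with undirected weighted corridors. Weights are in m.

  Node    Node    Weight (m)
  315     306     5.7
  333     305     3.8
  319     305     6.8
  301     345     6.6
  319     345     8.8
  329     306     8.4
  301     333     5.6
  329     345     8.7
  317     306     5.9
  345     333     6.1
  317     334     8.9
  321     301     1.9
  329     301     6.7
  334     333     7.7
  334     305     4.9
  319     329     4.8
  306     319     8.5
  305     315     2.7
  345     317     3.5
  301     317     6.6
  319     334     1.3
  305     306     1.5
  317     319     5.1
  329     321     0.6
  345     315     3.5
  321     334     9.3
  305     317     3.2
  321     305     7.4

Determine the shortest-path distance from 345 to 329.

Settle nodes by increasing distance from 345:
345: 0
315: 3.5  (via 345)
317: 3.5  (via 345)
333: 6.1  (via 345)
305: 6.2  (via 315)
301: 6.6  (via 345)
306: 7.7  (via 305)
321: 8.5  (via 301)
319: 8.6  (via 317)
329: 8.7  (via 345)
Shortest route: 345 → 329 = 8.7 m.

8.7 m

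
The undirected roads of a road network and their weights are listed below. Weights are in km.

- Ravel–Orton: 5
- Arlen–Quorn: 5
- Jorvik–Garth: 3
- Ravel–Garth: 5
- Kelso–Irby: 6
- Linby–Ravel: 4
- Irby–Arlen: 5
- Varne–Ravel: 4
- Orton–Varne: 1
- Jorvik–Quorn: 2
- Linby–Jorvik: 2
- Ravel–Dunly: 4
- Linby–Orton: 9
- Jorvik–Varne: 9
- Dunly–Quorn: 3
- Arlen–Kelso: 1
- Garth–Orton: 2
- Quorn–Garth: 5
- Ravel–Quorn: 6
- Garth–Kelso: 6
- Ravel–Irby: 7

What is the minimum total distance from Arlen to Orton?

9 km

Shortest distances from Arlen:
Arlen: 0
Kelso: 1  (via Arlen)
Irby: 5  (via Arlen)
Quorn: 5  (via Arlen)
Jorvik: 7  (via Quorn)
Garth: 7  (via Kelso)
Dunly: 8  (via Quorn)
Linby: 9  (via Jorvik)
Orton: 9  (via Garth)
Shortest route: Arlen–Kelso–Garth–Orton = 9 km.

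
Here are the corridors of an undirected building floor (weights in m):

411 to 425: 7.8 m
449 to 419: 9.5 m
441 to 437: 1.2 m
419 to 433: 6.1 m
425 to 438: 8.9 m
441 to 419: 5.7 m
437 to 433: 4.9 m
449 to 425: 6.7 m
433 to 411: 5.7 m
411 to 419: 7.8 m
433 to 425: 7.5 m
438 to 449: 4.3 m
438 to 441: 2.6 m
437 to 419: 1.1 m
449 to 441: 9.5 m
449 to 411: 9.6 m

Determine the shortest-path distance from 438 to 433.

8.7 m

Compare a few routes:
438–441–437–433: 2.6+1.2+4.9 = 8.7
438–441–437–419–433: 2.6+1.2+1.1+6.1 = 11
The minimum is 8.7 m via 438–441–437–433.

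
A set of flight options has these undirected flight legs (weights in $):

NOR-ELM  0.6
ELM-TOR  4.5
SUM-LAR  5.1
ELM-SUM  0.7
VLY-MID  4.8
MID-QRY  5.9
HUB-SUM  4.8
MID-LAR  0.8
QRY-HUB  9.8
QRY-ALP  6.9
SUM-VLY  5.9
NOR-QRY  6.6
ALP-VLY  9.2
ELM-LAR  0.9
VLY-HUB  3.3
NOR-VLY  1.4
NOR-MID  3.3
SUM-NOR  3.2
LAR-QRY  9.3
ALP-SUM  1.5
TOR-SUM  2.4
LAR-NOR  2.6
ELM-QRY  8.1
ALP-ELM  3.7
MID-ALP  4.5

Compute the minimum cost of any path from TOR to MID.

$4.8

Enumerating some paths:
TOR–ELM–LAR–MID: 4.5+0.9+0.8 = 6.2
TOR–SUM–ELM–LAR–MID: 2.4+0.7+0.9+0.8 = 4.8
TOR–SUM–ELM–NOR–MID: 2.4+0.7+0.6+3.3 = 7
The minimum is $4.8 via TOR–SUM–ELM–LAR–MID.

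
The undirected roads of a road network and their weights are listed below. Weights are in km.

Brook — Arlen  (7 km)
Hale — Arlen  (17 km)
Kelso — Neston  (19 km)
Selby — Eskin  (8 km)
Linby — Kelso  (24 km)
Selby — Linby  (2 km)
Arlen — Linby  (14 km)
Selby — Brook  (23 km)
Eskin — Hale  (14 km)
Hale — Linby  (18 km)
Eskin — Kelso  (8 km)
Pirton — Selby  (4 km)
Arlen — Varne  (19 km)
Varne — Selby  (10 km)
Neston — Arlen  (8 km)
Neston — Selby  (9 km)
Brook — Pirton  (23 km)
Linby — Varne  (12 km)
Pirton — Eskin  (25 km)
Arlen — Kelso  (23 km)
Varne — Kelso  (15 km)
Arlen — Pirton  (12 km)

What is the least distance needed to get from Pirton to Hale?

Enumerating some paths:
Pirton → Selby → Eskin → Hale: 4+8+14 = 26
Pirton → Selby → Linby → Hale: 4+2+18 = 24
The minimum is 24 km via Pirton → Selby → Linby → Hale.

24 km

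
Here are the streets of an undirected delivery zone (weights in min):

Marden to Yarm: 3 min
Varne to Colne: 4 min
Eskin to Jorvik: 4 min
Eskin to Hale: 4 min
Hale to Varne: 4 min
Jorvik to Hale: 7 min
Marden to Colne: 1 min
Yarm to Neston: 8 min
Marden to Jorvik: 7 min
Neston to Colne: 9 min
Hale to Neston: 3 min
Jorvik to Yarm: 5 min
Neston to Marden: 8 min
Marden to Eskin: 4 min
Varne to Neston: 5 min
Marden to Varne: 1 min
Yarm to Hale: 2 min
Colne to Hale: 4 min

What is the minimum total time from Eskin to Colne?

5 min

Running Dijkstra from Eskin:
Eskin: 0
Marden: 4  (via Eskin)
Hale: 4  (via Eskin)
Jorvik: 4  (via Eskin)
Colne: 5  (via Marden)
Shortest route: Eskin → Marden → Colne = 5 min.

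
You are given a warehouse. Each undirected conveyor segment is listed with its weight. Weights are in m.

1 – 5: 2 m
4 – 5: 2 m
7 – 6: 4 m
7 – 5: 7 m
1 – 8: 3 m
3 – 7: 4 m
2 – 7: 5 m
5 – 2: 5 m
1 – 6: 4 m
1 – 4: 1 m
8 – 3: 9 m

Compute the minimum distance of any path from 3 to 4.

13 m

Shortest distances from 3:
3: 0
7: 4  (via 3)
6: 8  (via 7)
2: 9  (via 7)
8: 9  (via 3)
5: 11  (via 7)
1: 12  (via 6)
4: 13  (via 5)
Shortest route: 3 → 7 → 5 → 4 = 13 m.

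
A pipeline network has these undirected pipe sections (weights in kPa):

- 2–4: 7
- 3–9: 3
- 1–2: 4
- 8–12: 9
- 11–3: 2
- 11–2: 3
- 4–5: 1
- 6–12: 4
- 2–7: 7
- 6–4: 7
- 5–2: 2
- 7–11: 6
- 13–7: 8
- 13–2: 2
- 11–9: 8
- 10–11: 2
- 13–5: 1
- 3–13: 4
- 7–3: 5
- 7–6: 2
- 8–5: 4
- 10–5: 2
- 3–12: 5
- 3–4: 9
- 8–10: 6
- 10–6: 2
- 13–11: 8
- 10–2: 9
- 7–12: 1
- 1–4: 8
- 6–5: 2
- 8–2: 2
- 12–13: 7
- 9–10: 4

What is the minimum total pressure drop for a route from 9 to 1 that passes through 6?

14 kPa

Best 9 to 6: 9–10–6 costing 6
Best 6 to 1: 6–5–2–1 costing 8
Total via 6: 6 + 8 = 14 kPa.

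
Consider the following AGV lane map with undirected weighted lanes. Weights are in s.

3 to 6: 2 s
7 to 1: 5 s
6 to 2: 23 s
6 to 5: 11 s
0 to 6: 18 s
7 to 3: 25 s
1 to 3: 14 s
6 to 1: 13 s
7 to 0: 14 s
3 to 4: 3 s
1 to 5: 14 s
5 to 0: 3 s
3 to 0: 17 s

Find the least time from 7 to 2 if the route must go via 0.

Shortest 7→0: 7 → 0 = 14
Shortest 0→2: 0 → 5 → 6 → 2 = 37
Total via 0: 14 + 37 = 51 s.

51 s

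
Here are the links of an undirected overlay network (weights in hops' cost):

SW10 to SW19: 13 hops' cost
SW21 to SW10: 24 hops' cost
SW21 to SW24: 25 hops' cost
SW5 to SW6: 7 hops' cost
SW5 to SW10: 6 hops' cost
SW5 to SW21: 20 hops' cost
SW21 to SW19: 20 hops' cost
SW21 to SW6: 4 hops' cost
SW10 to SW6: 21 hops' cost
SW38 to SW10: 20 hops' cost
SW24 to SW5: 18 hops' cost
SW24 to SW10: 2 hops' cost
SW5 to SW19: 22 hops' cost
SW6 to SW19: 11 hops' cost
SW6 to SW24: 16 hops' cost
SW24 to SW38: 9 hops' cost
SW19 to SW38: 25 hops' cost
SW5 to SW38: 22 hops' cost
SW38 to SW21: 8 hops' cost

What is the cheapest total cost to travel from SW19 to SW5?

18 hops' cost

Candidate routes:
SW19 - SW21 - SW6 - SW5: 20+4+7 = 31
SW19 - SW6 - SW5: 11+7 = 18
SW19 - SW5: 22 = 22
SW19 - SW10 - SW5: 13+6 = 19
Cheapest is SW19 - SW6 - SW5 at 18 hops' cost.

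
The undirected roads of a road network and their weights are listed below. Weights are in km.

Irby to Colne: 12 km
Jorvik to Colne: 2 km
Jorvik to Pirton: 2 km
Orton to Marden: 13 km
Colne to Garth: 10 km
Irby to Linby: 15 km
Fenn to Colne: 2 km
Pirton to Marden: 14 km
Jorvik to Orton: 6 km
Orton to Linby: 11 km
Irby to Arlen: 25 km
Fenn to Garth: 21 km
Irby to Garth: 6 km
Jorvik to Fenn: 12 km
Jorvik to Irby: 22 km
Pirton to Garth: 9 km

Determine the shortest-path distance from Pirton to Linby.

Compare a few routes:
Pirton → Jorvik → Orton → Linby: 2+6+11 = 19
Pirton → Garth → Irby → Linby: 9+6+15 = 30
Cheapest is Pirton → Jorvik → Orton → Linby at 19 km.

19 km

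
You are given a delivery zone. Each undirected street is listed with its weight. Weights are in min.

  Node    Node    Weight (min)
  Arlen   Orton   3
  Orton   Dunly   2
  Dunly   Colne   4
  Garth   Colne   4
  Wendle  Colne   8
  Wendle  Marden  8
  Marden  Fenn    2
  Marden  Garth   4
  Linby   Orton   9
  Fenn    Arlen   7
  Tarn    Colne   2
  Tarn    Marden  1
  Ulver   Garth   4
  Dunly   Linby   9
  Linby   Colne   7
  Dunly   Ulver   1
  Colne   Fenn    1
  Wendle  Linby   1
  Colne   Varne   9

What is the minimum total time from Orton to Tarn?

8 min

Compare a few routes:
Orton → Dunly → Colne → Tarn: 2+4+2 = 8
Orton → Dunly → Ulver → Garth → Marden → Tarn: 2+1+4+4+1 = 12
Orton → Dunly → Colne → Fenn → Marden → Tarn: 2+4+1+2+1 = 10
The minimum is 8 min via Orton → Dunly → Colne → Tarn.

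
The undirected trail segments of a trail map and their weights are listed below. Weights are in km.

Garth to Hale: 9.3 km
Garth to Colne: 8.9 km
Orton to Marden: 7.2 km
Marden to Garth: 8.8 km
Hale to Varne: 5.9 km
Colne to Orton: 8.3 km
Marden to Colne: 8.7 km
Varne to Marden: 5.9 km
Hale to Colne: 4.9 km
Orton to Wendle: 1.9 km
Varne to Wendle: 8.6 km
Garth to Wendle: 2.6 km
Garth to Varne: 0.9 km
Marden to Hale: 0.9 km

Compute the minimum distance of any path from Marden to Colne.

Shortest distances from Marden:
Marden: 0
Hale: 0.9  (via Marden)
Colne: 5.8  (via Hale)
Shortest route: Marden–Hale–Colne = 5.8 km.

5.8 km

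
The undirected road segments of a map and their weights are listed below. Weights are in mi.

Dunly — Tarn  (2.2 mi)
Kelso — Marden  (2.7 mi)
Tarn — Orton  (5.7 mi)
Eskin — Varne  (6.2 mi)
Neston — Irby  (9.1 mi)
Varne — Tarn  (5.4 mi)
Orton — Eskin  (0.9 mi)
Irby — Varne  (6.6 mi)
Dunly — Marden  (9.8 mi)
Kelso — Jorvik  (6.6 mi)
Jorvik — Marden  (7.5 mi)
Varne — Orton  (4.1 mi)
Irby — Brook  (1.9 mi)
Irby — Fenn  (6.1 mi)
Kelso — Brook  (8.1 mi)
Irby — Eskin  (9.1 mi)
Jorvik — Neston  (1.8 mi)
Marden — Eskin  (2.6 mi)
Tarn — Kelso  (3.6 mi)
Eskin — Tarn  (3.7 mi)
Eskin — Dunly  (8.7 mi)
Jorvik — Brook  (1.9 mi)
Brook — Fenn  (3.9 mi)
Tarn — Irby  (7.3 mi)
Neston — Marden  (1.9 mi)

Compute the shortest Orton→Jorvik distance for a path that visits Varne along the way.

14.5 mi

Shortest Orton→Varne: Orton → Varne = 4.1
Shortest Varne→Jorvik: Varne → Irby → Brook → Jorvik = 10.4
Total via Varne: 4.1 + 10.4 = 14.5 mi.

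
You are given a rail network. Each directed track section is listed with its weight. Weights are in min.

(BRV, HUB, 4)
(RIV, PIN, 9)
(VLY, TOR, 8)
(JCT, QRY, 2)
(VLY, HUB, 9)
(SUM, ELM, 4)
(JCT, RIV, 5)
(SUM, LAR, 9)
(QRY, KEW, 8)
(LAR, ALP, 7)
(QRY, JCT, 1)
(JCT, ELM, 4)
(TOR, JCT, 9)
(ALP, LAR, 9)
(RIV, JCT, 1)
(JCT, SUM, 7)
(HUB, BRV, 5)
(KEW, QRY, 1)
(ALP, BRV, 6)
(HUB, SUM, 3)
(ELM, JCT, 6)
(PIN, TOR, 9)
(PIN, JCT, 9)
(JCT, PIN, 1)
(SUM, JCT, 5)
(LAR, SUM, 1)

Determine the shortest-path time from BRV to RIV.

17 min

Candidate routes:
BRV → HUB → SUM → JCT → RIV: 4+3+5+5 = 17
BRV → HUB → SUM → ELM → JCT → RIV: 4+3+4+6+5 = 22
The minimum is 17 min via BRV → HUB → SUM → JCT → RIV.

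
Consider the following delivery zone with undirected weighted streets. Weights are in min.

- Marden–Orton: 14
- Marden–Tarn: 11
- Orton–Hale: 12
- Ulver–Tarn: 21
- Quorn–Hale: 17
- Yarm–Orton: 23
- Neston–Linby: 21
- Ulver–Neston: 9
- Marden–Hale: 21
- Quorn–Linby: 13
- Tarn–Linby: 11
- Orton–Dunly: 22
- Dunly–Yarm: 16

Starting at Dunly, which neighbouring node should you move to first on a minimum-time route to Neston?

Compare a few routes:
Dunly - Orton - Marden - Tarn - Linby - Neston: 22+14+11+11+21 = 79
Dunly - Orton - Hale - Quorn - Linby - Neston: 22+12+17+13+21 = 85
Dunly - Orton - Marden - Tarn - Ulver - Neston: 22+14+11+21+9 = 77
Dunly - Yarm - Orton - Marden - Tarn - Ulver - Neston: 16+23+14+11+21+9 = 94
The minimum is 77 min via Dunly - Orton - Marden - Tarn - Ulver - Neston.
So from Dunly the first move is to Orton.

Orton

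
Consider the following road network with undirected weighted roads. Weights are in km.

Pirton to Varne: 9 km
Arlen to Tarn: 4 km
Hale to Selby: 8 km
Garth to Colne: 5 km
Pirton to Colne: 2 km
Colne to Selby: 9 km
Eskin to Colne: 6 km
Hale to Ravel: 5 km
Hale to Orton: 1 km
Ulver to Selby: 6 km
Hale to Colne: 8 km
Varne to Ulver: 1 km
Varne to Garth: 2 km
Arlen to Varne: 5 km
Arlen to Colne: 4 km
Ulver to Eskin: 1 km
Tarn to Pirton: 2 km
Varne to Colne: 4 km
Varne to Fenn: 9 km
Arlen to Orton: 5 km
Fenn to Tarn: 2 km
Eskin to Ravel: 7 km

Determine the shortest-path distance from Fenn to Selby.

Enumerating some paths:
Fenn - Tarn - Pirton - Colne - Selby: 2+2+2+9 = 15
Fenn - Varne - Ulver - Selby: 9+1+6 = 16
Cheapest is Fenn - Tarn - Pirton - Colne - Selby at 15 km.

15 km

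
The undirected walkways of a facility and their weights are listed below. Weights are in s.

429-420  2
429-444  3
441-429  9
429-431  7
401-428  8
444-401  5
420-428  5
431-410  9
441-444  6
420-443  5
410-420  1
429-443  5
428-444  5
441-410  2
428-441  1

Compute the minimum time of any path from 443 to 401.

13 s

Running Dijkstra from 443:
443: 0
429: 5  (via 443)
420: 5  (via 443)
410: 6  (via 420)
444: 8  (via 429)
441: 8  (via 410)
428: 9  (via 441)
431: 12  (via 429)
401: 13  (via 444)
Shortest route: 443 → 429 → 444 → 401 = 13 s.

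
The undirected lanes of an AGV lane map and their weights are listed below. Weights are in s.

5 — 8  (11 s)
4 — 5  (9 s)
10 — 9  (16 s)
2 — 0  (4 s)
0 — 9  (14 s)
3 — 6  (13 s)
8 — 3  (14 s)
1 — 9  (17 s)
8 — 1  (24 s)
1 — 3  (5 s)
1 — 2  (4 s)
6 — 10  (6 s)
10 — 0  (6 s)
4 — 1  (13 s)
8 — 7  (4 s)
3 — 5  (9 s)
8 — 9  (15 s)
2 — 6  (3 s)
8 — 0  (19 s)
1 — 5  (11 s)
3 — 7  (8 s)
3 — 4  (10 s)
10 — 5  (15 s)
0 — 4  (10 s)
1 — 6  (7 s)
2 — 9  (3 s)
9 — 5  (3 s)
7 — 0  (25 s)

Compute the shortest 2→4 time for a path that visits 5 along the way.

15 s

Best 2 to 5: 2–9–5 costing 6
Best 5 to 4: 5–4 costing 9
Total via 5: 6 + 9 = 15 s.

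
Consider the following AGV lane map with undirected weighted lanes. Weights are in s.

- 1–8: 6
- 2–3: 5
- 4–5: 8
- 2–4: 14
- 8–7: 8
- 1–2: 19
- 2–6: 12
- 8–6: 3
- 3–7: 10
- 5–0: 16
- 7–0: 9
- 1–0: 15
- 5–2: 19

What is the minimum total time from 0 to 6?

Shortest distances from 0:
0: 0
7: 9  (via 0)
1: 15  (via 0)
5: 16  (via 0)
8: 17  (via 7)
3: 19  (via 7)
6: 20  (via 8)
Shortest route: 0 → 7 → 8 → 6 = 20 s.

20 s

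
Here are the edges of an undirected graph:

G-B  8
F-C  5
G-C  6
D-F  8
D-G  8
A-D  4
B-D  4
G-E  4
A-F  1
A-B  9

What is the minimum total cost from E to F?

Compare a few routes:
E - G - C - F: 4+6+5 = 15
E - G - D - F: 4+8+8 = 20
E - G - D - A - F: 4+8+4+1 = 17
E - G - B - D - A - F: 4+8+4+4+1 = 21
Cheapest is E - G - C - F at 15.

15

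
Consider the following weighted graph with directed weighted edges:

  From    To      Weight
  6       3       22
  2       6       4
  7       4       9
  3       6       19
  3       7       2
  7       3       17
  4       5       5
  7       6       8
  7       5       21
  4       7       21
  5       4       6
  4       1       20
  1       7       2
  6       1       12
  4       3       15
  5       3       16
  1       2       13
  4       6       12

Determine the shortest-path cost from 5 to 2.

Compare a few routes:
5 → 4 → 6 → 1 → 2: 6+12+12+13 = 43
5 → 4 → 3 → 7 → 6 → 1 → 2: 6+15+2+8+12+13 = 56
5 → 4 → 1 → 2: 6+20+13 = 39
5 → 3 → 7 → 6 → 1 → 2: 16+2+8+12+13 = 51
The minimum is 39 via 5 → 4 → 1 → 2.

39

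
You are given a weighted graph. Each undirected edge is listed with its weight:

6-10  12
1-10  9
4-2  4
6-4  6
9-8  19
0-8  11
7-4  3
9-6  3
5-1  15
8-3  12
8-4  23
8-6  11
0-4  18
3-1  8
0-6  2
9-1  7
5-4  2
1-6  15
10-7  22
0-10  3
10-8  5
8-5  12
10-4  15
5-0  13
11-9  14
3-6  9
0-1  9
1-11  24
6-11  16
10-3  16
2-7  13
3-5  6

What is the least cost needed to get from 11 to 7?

25

Enumerating some paths:
11–6–4–7: 16+6+3 = 25
11–9–6–4–7: 14+3+6+3 = 26
11–6–3–5–4–7: 16+9+6+2+3 = 36
The minimum is 25 via 11–6–4–7.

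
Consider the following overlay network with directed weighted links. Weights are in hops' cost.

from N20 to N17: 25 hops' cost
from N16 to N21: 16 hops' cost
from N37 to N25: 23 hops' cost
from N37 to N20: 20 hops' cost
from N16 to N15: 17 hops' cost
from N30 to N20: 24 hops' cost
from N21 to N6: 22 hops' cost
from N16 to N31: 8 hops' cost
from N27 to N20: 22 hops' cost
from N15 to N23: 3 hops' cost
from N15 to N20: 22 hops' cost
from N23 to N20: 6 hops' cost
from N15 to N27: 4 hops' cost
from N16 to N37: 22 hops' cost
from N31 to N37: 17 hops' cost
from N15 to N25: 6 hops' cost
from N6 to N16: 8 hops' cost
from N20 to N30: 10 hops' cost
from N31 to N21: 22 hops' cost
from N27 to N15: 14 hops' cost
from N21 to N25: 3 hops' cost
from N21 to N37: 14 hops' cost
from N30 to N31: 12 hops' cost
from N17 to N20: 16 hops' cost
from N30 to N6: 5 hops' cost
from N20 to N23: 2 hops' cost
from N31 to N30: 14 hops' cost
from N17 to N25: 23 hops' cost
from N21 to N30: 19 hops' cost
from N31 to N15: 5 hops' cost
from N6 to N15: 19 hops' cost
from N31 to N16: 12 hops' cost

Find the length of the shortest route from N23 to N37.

45 hops' cost

Running Dijkstra from N23:
N23: 0
N20: 6  (via N23)
N30: 16  (via N20)
N6: 21  (via N30)
N31: 28  (via N30)
N16: 29  (via N6)
N17: 31  (via N20)
N15: 33  (via N31)
N27: 37  (via N15)
N25: 39  (via N15)
N37: 45  (via N31)
Shortest route: N23–N20–N30–N31–N37 = 45 hops' cost.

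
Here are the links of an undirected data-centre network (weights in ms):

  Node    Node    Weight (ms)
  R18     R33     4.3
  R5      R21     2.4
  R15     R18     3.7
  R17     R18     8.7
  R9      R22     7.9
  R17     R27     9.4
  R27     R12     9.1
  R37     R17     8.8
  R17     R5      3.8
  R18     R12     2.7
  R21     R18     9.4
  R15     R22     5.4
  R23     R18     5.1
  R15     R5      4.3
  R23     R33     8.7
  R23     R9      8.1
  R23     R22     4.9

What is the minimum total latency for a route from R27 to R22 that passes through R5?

Shortest R27→R5: R27–R17–R5 = 13.2
Best R5 to R22: R5–R15–R22 costing 9.7
Total via R5: 13.2 + 9.7 = 22.9 ms.

22.9 ms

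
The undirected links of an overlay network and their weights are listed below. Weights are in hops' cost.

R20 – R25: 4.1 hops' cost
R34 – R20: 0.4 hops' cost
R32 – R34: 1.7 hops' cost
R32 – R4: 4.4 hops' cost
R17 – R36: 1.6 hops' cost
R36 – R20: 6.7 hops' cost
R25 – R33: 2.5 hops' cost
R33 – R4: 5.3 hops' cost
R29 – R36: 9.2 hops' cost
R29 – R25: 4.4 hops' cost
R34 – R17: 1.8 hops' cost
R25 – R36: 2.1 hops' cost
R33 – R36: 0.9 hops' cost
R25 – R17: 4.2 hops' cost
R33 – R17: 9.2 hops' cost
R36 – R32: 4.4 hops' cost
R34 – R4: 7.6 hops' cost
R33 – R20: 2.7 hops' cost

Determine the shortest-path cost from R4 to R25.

7.8 hops' cost

Settle nodes by increasing distance from R4:
R4: 0
R32: 4.4  (via R4)
R33: 5.3  (via R4)
R34: 6.1  (via R32)
R36: 6.2  (via R33)
R20: 6.5  (via R34)
R25: 7.8  (via R33)
Shortest route: R4–R33–R25 = 7.8 hops' cost.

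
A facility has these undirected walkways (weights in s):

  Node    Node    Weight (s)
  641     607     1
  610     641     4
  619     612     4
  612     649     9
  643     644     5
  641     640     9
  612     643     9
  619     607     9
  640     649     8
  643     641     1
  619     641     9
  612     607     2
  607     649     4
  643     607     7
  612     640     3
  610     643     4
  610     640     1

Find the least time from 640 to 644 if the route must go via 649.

19 s

Shortest 640→649: 640–649 = 8
Best 649 to 644: 649–607–641–643–644 costing 11
Total via 649: 8 + 11 = 19 s.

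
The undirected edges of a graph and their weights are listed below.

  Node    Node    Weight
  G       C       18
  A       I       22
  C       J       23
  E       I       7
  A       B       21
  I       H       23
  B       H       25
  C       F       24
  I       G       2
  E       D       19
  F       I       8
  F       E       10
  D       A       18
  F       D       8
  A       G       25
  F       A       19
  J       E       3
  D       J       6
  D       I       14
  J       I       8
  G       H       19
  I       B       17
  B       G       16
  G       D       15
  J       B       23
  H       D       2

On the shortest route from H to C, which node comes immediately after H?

D

Enumerating some paths:
H–D–F–C: 2+8+24 = 34
H–D–J–C: 2+6+23 = 31
Cheapest is H–D–J–C at 31.
So from H the first move is to D.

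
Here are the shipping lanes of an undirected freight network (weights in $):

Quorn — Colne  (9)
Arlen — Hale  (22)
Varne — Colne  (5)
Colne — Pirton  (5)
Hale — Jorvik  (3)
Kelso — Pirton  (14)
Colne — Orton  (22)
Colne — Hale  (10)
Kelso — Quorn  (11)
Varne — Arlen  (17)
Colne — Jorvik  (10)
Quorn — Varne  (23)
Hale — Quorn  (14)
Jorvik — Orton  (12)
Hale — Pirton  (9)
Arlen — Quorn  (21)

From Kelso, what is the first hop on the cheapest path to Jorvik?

Pirton

Enumerating some paths:
Kelso → Pirton → Hale → Jorvik: 14+9+3 = 26
Kelso → Quorn → Hale → Jorvik: 11+14+3 = 28
Kelso → Pirton → Colne → Jorvik: 14+5+10 = 29
Kelso → Quorn → Colne → Jorvik: 11+9+10 = 30
Cheapest is Kelso → Pirton → Hale → Jorvik at $26.
So from Kelso the first move is to Pirton.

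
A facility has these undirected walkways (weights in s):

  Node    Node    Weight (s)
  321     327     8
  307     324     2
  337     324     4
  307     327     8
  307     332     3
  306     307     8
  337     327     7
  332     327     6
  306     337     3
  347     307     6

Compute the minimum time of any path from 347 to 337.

Candidate routes:
347 - 307 - 332 - 327 - 337: 6+3+6+7 = 22
347 - 307 - 327 - 337: 6+8+7 = 21
347 - 307 - 324 - 337: 6+2+4 = 12
347 - 307 - 306 - 337: 6+8+3 = 17
Cheapest is 347 - 307 - 324 - 337 at 12 s.

12 s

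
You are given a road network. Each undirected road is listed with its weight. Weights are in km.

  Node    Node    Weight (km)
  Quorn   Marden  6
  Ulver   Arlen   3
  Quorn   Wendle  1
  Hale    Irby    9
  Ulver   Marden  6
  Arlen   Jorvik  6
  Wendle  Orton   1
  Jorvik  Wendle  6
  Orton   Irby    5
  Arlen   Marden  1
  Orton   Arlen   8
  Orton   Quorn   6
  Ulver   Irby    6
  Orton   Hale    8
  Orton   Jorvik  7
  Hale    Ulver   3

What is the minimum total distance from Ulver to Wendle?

Enumerating some paths:
Ulver–Hale–Orton–Wendle: 3+8+1 = 12
Ulver–Arlen–Orton–Wendle: 3+8+1 = 12
Ulver–Arlen–Marden–Quorn–Wendle: 3+1+6+1 = 11
The minimum is 11 km via Ulver–Arlen–Marden–Quorn–Wendle.

11 km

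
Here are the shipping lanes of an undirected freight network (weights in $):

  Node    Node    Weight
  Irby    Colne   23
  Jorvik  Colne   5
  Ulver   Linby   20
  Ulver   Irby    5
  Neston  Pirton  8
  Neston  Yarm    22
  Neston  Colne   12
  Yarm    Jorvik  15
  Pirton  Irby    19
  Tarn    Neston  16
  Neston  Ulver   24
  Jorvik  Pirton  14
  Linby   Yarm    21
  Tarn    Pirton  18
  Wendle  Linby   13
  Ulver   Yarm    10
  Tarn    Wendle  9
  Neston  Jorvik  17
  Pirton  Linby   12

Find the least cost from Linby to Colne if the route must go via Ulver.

$48

Best Linby to Ulver: Linby → Ulver costing 20
Shortest Ulver→Colne: Ulver → Irby → Colne = 28
Total via Ulver: 20 + 28 = $48.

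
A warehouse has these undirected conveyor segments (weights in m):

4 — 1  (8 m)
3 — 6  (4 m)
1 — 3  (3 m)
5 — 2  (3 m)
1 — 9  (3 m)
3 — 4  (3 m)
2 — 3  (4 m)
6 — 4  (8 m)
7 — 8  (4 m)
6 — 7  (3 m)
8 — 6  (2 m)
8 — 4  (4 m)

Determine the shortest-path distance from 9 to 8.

12 m

Candidate routes:
9 → 1 → 3 → 4 → 8: 3+3+3+4 = 13
9 → 1 → 3 → 6 → 8: 3+3+4+2 = 12
9 → 1 → 4 → 8: 3+8+4 = 15
Cheapest is 9 → 1 → 3 → 6 → 8 at 12 m.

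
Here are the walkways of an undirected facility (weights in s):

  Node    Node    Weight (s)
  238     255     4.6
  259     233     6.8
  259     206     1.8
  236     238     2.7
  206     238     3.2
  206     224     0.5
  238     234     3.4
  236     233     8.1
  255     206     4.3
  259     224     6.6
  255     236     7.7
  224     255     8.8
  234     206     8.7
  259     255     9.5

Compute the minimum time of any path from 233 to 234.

14.2 s

Candidate routes:
233 - 259 - 206 - 238 - 234: 6.8+1.8+3.2+3.4 = 15.2
233 - 236 - 238 - 234: 8.1+2.7+3.4 = 14.2
The minimum is 14.2 s via 233 - 236 - 238 - 234.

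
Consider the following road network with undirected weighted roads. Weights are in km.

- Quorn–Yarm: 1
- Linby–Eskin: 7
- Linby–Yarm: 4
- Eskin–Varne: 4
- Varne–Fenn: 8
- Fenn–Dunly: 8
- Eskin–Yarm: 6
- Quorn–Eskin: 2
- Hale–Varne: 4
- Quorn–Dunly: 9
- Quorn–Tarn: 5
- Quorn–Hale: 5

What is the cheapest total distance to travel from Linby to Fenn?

Enumerating some paths:
Linby–Yarm–Eskin–Varne–Fenn: 4+6+4+8 = 22
Linby–Eskin–Varne–Fenn: 7+4+8 = 19
Cheapest is Linby–Eskin–Varne–Fenn at 19 km.

19 km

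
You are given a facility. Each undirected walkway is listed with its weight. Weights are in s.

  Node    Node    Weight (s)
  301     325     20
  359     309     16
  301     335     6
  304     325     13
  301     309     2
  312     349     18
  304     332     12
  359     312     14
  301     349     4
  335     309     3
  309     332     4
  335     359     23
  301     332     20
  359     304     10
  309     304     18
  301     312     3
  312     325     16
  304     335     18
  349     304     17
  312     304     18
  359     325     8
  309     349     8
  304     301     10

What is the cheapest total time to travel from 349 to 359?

Candidate routes:
349–301–312–359: 4+3+14 = 21
349–309–359: 8+16 = 24
349–301–309–359: 4+2+16 = 22
The minimum is 21 s via 349–301–312–359.

21 s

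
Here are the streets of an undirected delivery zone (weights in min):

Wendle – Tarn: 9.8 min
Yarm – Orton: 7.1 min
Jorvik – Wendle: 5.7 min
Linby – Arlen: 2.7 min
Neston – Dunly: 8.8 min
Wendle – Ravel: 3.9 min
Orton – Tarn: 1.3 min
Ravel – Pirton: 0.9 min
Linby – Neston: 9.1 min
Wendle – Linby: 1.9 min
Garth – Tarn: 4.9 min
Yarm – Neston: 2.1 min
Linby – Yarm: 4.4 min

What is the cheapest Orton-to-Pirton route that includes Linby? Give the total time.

18.2 min

Shortest Orton→Linby: Orton–Yarm–Linby = 11.5
Shortest Linby→Pirton: Linby–Wendle–Ravel–Pirton = 6.7
Total via Linby: 11.5 + 6.7 = 18.2 min.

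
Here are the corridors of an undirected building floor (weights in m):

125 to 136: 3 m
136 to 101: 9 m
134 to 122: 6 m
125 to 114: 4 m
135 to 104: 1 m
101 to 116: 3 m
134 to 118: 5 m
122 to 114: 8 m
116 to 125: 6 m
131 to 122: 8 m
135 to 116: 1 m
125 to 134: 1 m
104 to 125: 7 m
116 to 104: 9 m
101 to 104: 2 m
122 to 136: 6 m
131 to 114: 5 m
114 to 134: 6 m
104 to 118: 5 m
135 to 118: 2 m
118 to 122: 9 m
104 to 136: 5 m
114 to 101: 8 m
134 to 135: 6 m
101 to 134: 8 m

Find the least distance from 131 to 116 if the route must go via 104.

17 m

Shortest 131→104: 131 → 114 → 101 → 104 = 15
Best 104 to 116: 104 → 135 → 116 costing 2
Total via 104: 15 + 2 = 17 m.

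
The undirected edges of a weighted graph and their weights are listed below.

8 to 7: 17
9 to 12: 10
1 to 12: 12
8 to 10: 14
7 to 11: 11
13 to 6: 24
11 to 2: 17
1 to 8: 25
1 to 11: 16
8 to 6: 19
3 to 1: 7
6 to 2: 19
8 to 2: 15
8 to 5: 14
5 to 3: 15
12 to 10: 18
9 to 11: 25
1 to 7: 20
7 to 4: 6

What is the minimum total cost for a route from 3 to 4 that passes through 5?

52

Shortest 3→5: 3 → 5 = 15
Best 5 to 4: 5 → 8 → 7 → 4 costing 37
Total via 5: 15 + 37 = 52.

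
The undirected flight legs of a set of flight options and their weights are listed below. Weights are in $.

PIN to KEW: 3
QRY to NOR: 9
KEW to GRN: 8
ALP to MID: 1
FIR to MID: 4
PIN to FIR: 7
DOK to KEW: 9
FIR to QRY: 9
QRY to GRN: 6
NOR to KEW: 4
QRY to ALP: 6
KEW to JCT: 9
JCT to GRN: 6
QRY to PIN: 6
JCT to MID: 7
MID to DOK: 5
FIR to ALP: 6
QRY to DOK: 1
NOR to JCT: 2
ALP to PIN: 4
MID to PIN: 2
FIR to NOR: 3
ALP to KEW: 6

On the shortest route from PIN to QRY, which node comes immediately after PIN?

Compare a few routes:
PIN - MID - ALP - QRY: 2+1+6 = 9
PIN - MID - DOK - QRY: 2+5+1 = 8
PIN - QRY: 6 = 6
The minimum is $6 via PIN - QRY.
So from PIN the first move is to QRY.

QRY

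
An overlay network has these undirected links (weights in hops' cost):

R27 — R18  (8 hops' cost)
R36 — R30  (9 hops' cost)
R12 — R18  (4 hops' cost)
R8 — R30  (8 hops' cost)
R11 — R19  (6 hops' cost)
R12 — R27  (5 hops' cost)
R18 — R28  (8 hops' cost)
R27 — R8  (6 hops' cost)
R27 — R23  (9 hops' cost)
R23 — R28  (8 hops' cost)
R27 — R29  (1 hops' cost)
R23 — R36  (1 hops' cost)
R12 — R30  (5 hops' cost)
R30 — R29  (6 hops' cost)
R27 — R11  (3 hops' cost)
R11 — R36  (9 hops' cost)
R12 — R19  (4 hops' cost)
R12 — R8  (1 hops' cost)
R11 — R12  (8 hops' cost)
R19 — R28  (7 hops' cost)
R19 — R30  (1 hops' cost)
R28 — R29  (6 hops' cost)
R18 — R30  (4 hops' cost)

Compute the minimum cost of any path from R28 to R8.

12 hops' cost

Settle nodes by increasing distance from R28:
R28: 0
R29: 6  (via R28)
R19: 7  (via R28)
R27: 7  (via R29)
R30: 8  (via R19)
R18: 8  (via R28)
R23: 8  (via R28)
R36: 9  (via R23)
R11: 10  (via R27)
R12: 11  (via R19)
R8: 12  (via R12)
Shortest route: R28–R19–R12–R8 = 12 hops' cost.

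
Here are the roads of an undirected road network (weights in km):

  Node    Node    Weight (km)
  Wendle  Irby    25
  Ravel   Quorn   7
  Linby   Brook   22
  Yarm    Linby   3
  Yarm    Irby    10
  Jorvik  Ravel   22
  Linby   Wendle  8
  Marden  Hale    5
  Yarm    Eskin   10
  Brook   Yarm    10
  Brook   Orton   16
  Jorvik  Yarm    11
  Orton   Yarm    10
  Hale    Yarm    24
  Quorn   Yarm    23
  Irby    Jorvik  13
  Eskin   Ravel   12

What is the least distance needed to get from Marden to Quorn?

Compare a few routes:
Marden → Hale → Yarm → Jorvik → Ravel → Quorn: 5+24+11+22+7 = 69
Marden → Hale → Yarm → Eskin → Ravel → Quorn: 5+24+10+12+7 = 58
Marden → Hale → Yarm → Quorn: 5+24+23 = 52
The minimum is 52 km via Marden → Hale → Yarm → Quorn.

52 km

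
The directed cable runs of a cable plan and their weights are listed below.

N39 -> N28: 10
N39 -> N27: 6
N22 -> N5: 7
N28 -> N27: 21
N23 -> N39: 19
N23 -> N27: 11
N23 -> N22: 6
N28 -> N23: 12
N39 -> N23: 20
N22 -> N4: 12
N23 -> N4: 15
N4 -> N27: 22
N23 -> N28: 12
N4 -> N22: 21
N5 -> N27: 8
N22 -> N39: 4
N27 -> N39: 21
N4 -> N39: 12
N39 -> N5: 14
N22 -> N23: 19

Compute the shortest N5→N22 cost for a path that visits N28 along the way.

Best N5 to N28: N5 → N27 → N39 → N28 costing 39
Shortest N28→N22: N28 → N23 → N22 = 18
Total via N28: 39 + 18 = 57.

57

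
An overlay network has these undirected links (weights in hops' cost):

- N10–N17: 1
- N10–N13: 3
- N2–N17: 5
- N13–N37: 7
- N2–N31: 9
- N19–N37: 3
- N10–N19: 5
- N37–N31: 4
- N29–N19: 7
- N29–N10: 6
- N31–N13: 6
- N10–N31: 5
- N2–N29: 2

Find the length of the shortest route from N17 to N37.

Running Dijkstra from N17:
N17: 0
N10: 1  (via N17)
N13: 4  (via N10)
N2: 5  (via N17)
N31: 6  (via N10)
N19: 6  (via N10)
N29: 7  (via N10)
N37: 9  (via N19)
Shortest route: N17–N10–N19–N37 = 9 hops' cost.

9 hops' cost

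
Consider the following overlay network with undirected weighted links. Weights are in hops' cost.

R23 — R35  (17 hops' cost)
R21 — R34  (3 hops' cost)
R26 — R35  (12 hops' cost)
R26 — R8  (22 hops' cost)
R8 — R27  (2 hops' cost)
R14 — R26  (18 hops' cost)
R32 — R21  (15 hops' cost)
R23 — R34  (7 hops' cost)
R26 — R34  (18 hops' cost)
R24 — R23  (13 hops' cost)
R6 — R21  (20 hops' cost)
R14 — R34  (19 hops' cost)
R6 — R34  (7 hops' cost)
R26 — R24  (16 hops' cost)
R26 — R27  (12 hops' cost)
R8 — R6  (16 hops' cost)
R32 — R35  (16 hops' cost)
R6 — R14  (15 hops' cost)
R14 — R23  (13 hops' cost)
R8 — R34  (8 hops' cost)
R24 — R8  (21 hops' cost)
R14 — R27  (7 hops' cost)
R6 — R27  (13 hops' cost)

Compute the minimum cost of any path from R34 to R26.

18 hops' cost

Shortest distances from R34:
R34: 0
R21: 3  (via R34)
R23: 7  (via R34)
R6: 7  (via R34)
R8: 8  (via R34)
R27: 10  (via R8)
R14: 17  (via R27)
R26: 18  (via R34)
Shortest route: R34 → R26 = 18 hops' cost.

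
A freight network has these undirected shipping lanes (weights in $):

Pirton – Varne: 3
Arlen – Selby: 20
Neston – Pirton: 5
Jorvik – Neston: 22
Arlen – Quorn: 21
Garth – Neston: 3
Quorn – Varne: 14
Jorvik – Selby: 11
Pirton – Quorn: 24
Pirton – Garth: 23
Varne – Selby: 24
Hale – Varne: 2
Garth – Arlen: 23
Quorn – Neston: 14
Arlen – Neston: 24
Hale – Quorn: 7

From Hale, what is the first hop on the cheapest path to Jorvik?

Candidate routes:
Hale → Varne → Selby → Jorvik: 2+24+11 = 37
Hale → Varne → Pirton → Neston → Jorvik: 2+3+5+22 = 32
Hale → Quorn → Varne → Pirton → Neston → Jorvik: 7+14+3+5+22 = 51
Hale → Quorn → Neston → Jorvik: 7+14+22 = 43
Cheapest is Hale → Varne → Pirton → Neston → Jorvik at $32.
So from Hale the first move is to Varne.

Varne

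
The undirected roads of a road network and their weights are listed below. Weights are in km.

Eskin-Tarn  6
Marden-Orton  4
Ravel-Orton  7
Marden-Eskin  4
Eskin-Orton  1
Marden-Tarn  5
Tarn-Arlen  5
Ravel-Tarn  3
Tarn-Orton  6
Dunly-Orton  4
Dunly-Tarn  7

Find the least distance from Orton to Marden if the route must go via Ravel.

15 km

Shortest Orton→Ravel: Orton–Ravel = 7
Best Ravel to Marden: Ravel–Tarn–Marden costing 8
Total via Ravel: 7 + 8 = 15 km.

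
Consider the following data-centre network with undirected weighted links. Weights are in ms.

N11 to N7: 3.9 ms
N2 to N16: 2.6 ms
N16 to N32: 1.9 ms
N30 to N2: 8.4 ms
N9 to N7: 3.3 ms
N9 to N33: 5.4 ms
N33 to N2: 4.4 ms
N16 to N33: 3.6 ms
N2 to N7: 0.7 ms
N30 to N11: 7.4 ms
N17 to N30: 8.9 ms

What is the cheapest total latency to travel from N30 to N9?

12.4 ms

Compare a few routes:
N30 - N11 - N7 - N9: 7.4+3.9+3.3 = 14.6
N30 - N2 - N7 - N9: 8.4+0.7+3.3 = 12.4
The minimum is 12.4 ms via N30 - N2 - N7 - N9.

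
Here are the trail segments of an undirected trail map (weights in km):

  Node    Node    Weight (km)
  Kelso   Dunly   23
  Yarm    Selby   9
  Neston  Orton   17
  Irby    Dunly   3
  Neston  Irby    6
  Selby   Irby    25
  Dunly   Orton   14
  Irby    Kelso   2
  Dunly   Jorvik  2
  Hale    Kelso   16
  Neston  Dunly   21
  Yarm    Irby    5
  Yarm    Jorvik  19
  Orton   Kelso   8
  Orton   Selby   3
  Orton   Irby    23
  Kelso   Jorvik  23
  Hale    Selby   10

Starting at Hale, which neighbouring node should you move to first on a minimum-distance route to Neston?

Kelso

Compare a few routes:
Hale–Kelso–Irby–Neston: 16+2+6 = 24
Hale–Selby–Orton–Neston: 10+3+17 = 30
Hale–Selby–Yarm–Irby–Neston: 10+9+5+6 = 30
Hale–Selby–Orton–Kelso–Irby–Neston: 10+3+8+2+6 = 29
Cheapest is Hale–Kelso–Irby–Neston at 24 km.
So from Hale the first move is to Kelso.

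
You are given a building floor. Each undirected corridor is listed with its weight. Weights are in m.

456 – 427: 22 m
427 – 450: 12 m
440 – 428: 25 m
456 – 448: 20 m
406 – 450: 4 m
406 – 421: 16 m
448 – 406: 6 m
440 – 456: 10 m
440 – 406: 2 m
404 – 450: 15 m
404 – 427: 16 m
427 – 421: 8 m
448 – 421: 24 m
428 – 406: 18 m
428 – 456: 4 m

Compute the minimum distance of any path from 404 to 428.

Enumerating some paths:
404–450–406–428: 15+4+18 = 37
404–427–456–428: 16+22+4 = 42
404–450–406–440–456–428: 15+4+2+10+4 = 35
The minimum is 35 m via 404–450–406–440–456–428.

35 m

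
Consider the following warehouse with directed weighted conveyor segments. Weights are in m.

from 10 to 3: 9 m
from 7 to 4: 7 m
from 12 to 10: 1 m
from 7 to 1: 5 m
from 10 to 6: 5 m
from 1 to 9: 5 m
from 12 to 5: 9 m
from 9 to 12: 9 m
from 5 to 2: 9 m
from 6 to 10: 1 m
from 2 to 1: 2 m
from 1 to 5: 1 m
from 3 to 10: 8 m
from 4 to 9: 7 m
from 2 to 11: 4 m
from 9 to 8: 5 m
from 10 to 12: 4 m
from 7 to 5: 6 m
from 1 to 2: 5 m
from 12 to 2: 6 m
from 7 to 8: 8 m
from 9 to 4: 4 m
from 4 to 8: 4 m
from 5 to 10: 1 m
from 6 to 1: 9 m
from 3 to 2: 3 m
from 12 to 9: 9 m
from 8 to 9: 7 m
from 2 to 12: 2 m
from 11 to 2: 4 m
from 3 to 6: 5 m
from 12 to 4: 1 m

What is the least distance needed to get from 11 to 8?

11 m

Enumerating some paths:
11 → 2 → 12 → 4 → 8: 4+2+1+4 = 11
11 → 2 → 1 → 5 → 10 → 12 → 4 → 8: 4+2+1+1+4+1+4 = 17
11 → 2 → 1 → 9 → 8: 4+2+5+5 = 16
The minimum is 11 m via 11 → 2 → 12 → 4 → 8.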